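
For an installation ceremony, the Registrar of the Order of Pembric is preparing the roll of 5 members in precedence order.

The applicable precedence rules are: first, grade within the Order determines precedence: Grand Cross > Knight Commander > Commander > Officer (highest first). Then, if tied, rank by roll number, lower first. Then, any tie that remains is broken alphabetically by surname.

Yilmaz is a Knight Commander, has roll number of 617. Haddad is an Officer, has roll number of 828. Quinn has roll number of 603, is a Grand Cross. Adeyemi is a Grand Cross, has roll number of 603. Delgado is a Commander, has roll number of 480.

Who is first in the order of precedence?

By grade within the Order: Adeyemi and Quinn (Grand Cross); then Yilmaz (Knight Commander); then Delgado (Commander); then Haddad (Officer).
Adeyemi and Quinn both have roll number 603, so the next rule applies.
Among Adeyemi and Quinn, alphabetically by surname: Adeyemi before Quinn.
Order: Adeyemi, Quinn, Yilmaz, Delgado, Haddad.

Adeyemi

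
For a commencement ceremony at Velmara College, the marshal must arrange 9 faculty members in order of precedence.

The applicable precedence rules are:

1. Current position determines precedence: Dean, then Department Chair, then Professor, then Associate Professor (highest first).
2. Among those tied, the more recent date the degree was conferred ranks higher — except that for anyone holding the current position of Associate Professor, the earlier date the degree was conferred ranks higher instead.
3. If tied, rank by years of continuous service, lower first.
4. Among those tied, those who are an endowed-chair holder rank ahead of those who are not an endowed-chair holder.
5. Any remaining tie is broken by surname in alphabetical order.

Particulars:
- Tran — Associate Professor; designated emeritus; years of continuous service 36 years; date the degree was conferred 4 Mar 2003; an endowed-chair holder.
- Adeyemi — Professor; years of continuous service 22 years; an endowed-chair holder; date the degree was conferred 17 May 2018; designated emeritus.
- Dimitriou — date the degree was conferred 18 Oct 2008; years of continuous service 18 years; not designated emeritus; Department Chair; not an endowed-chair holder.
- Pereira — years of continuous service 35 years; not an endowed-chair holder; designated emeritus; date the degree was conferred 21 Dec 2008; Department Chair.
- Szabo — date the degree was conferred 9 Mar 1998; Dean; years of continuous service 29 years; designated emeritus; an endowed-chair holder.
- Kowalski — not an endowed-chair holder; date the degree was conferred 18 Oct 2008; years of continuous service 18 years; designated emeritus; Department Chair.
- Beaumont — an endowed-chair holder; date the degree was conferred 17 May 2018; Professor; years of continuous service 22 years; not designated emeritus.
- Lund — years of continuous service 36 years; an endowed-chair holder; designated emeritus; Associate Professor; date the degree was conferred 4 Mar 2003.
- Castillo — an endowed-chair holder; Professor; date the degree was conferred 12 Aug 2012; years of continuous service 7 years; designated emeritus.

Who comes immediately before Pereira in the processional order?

Szabo

By current position: Szabo (Dean); then Pereira, Dimitriou and Kowalski (Department Chair); then Adeyemi, Beaumont and Castillo (Professor); then Lund and Tran (Associate Professor).
Among Pereira, Dimitriou and Kowalski, by date the degree was conferred (later first): Pereira (21 Dec 2008) before Dimitriou and Kowalski (18 Oct 2008).
Dimitriou and Kowalski both have years of continuous service 18 years, so the next rule applies.
Dimitriou and Kowalski are each not an endowed-chair holder, so the next rule applies.
Among Dimitriou and Kowalski, alphabetically by surname: Dimitriou before Kowalski.
Among Adeyemi, Beaumont and Castillo, by date the degree was conferred (later first): Adeyemi and Beaumont (17 May 2018) before Castillo (12 Aug 2012).
Adeyemi and Beaumont both have years of continuous service 22 years, so the next rule applies.
Adeyemi and Beaumont are each an endowed-chair holder, so the next rule applies.
Among Adeyemi and Beaumont, alphabetically by surname: Adeyemi before Beaumont.
Lund and Tran both have date the degree was conferred 4 Mar 2003, so the next rule applies.
Lund and Tran both have years of continuous service 36 years, so the next rule applies.
Lund and Tran are each an endowed-chair holder, so the next rule applies.
Among Lund and Tran, alphabetically by surname: Lund before Tran.
Order: Szabo, Pereira, Dimitriou, Kowalski, Adeyemi, Beaumont, Castillo, Lund, Tran.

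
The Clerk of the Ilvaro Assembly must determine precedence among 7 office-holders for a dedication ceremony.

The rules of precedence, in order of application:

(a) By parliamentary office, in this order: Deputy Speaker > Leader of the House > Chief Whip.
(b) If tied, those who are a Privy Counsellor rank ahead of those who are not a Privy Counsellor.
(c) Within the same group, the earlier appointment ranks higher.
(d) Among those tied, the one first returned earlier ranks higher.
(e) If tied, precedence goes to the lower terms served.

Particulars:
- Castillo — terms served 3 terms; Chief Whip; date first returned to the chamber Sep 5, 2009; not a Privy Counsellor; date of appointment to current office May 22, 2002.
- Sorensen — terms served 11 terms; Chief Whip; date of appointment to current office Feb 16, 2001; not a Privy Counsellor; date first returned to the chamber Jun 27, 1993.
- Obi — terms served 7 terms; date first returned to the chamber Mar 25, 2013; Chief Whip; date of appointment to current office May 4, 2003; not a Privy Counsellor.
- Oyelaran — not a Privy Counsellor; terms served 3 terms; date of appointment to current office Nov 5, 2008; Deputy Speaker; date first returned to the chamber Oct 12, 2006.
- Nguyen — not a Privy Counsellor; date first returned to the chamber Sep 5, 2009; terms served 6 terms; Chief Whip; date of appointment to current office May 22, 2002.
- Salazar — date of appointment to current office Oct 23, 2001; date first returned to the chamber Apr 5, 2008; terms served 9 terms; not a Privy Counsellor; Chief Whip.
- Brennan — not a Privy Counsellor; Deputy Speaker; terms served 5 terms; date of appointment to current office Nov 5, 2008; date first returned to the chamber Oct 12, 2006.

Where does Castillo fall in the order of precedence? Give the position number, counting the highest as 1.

5

By parliamentary office: Oyelaran and Brennan (Deputy Speaker); then Sorensen, Salazar, Castillo, Nguyen and Obi (Chief Whip).
Oyelaran and Brennan are each not a Privy Counsellor, so the next rule applies.
Oyelaran and Brennan both have date of appointment to current office Nov 5, 2008, so the next rule applies.
Oyelaran and Brennan both have date first returned to the chamber Oct 12, 2006, so the next rule applies.
Among Oyelaran and Brennan, by terms served (lower first): Oyelaran (3 terms) before Brennan (5 terms).
Sorensen, Salazar, Castillo, Nguyen and Obi are each not a Privy Counsellor, so the next rule applies.
Among Sorensen, Salazar, Castillo, Nguyen and Obi, by date of appointment to current office (earlier first): Sorensen (Feb 16, 2001) before Salazar (Oct 23, 2001) before Castillo and Nguyen (May 22, 2002) before Obi (May 4, 2003).
Castillo and Nguyen both have date first returned to the chamber Sep 5, 2009, so the next rule applies.
Among Castillo and Nguyen, by terms served (lower first): Castillo (3 terms) before Nguyen (6 terms).
Order: Oyelaran, Brennan, Sorensen, Salazar, Castillo, Nguyen, Obi. So position 5.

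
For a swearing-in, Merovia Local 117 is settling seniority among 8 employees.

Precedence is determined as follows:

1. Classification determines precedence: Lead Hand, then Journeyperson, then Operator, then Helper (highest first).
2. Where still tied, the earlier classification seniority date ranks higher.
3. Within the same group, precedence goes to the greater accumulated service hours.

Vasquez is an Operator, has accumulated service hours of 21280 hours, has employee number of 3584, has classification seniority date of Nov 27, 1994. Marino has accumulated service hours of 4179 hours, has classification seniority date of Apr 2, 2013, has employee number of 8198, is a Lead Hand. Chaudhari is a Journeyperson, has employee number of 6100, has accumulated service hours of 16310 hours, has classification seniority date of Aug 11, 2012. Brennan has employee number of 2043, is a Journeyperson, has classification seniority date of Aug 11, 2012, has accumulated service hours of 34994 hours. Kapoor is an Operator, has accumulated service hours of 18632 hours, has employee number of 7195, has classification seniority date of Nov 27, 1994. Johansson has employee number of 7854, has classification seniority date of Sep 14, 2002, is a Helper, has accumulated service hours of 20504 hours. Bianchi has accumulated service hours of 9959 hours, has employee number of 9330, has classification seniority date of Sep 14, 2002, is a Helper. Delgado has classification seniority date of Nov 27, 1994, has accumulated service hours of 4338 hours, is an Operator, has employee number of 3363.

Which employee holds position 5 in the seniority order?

By classification: Marino (Lead Hand); then Brennan and Chaudhari (Journeyperson); then Vasquez, Kapoor and Delgado (Operator); then Johansson and Bianchi (Helper).
Brennan and Chaudhari both have classification seniority date Aug 11, 2012, so the next rule applies.
Among Brennan and Chaudhari, by accumulated service hours (higher first): Brennan (34994 hours) before Chaudhari (16310 hours).
Vasquez, Kapoor and Delgado all have classification seniority date Nov 27, 1994, so the next rule applies.
Among Vasquez, Kapoor and Delgado, by accumulated service hours (higher first): Vasquez (21280 hours) before Kapoor (18632 hours) before Delgado (4338 hours).
Johansson and Bianchi both have classification seniority date Sep 14, 2002, so the next rule applies.
Among Johansson and Bianchi, by accumulated service hours (higher first): Johansson (20504 hours) before Bianchi (9959 hours).
Order: Marino, Brennan, Chaudhari, Vasquez, Kapoor, Delgado, Johansson, Bianchi.

Kapoor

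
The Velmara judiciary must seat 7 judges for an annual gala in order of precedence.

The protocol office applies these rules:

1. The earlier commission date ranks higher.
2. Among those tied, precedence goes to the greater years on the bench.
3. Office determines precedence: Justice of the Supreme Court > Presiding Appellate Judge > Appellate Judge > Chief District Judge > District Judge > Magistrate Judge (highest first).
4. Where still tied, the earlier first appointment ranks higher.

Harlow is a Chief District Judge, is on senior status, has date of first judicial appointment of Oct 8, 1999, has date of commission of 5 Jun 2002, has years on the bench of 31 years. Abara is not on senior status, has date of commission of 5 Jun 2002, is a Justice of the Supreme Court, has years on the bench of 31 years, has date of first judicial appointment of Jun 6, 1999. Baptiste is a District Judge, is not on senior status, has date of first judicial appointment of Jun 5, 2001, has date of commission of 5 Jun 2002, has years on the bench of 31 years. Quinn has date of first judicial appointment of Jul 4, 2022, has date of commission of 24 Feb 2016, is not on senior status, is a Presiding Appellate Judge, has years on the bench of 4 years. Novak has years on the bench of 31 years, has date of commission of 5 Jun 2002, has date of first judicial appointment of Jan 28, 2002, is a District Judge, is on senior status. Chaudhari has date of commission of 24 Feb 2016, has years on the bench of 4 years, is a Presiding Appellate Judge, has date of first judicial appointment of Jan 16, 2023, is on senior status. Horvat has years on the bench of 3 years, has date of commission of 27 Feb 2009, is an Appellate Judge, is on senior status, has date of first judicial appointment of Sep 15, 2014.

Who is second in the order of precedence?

Harlow

By date of commission (earlier first): Abara, Harlow, Baptiste and Novak (each 5 Jun 2002); then Horvat (27 Feb 2009); then Quinn and Chaudhari (both 24 Feb 2016).
Abara, Harlow, Baptiste and Novak all have years on the bench 31 years, so the next rule applies.
Among Abara, Harlow, Baptiste and Novak, by office: Abara (Justice of the Supreme Court) before Harlow (Chief District Judge) before Baptiste and Novak (District Judge).
Among Baptiste and Novak, by date of first judicial appointment (earlier first): Baptiste (Jun 5, 2001) before Novak (Jan 28, 2002).
Quinn and Chaudhari both have years on the bench 4 years, so the next rule applies.
Quinn and Chaudhari are each Presiding Appellate Judge, so the next rule applies.
Among Quinn and Chaudhari, by date of first judicial appointment (earlier first): Quinn (Jul 4, 2022) before Chaudhari (Jan 16, 2023).
Order: Abara, Harlow, Baptiste, Novak, Horvat, Quinn, Chaudhari.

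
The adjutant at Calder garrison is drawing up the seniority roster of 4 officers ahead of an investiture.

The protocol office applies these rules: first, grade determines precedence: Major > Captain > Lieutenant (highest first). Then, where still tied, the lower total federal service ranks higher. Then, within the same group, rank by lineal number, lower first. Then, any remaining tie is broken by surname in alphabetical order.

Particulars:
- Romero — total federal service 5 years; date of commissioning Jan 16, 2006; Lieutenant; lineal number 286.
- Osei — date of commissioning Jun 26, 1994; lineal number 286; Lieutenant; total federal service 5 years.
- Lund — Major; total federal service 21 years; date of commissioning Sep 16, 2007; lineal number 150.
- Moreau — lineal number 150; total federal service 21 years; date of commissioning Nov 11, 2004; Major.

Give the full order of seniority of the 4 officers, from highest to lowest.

By grade: Lund and Moreau (Major); then Osei and Romero (Lieutenant).
Lund and Moreau both have total federal service 21 years, so the next rule applies.
Lund and Moreau both have lineal number 150, so the next rule applies.
Among Lund and Moreau, alphabetically by surname: Lund before Moreau.
Osei and Romero both have total federal service 5 years, so the next rule applies.
Osei and Romero both have lineal number 286, so the next rule applies.
Among Osei and Romero, alphabetically by surname: Osei before Romero.
Full order: Lund, Moreau, Osei, Romero.

Lund, Moreau, Osei, Romero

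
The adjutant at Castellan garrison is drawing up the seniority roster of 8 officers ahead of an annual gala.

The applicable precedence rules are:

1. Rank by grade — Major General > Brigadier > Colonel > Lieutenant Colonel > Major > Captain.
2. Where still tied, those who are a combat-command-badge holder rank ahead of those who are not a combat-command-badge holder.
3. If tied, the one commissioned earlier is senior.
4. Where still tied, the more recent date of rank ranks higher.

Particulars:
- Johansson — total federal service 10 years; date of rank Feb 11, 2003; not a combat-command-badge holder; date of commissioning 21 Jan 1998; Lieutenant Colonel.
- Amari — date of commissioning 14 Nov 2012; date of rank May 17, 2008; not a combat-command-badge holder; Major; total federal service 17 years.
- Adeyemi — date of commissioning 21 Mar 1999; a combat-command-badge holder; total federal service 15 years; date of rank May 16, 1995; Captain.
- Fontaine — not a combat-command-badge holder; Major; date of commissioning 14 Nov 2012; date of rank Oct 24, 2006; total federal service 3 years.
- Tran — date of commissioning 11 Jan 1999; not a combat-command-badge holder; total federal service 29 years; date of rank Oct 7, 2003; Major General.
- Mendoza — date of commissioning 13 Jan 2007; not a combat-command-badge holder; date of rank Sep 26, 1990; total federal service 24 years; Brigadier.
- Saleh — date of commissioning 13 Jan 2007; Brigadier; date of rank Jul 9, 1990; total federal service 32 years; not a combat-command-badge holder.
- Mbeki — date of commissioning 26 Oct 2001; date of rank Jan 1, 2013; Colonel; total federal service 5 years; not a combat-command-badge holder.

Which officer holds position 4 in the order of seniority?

Mbeki

By grade: Tran (Major General); then Mendoza and Saleh (Brigadier); then Mbeki (Colonel); then Johansson (Lieutenant Colonel); then Amari and Fontaine (Major); then Adeyemi (Captain).
Mendoza and Saleh are each not a combat-command-badge holder, so the next rule applies.
Mendoza and Saleh both have date of commissioning 13 Jan 2007, so the next rule applies.
Among Mendoza and Saleh, by date of rank (later first): Mendoza (Sep 26, 1990) before Saleh (Jul 9, 1990).
Amari and Fontaine are each not a combat-command-badge holder, so the next rule applies.
Amari and Fontaine both have date of commissioning 14 Nov 2012, so the next rule applies.
Among Amari and Fontaine, by date of rank (later first): Amari (May 17, 2008) before Fontaine (Oct 24, 2006).
Order: Tran, Mendoza, Saleh, Mbeki, Johansson, Amari, Fontaine, Adeyemi.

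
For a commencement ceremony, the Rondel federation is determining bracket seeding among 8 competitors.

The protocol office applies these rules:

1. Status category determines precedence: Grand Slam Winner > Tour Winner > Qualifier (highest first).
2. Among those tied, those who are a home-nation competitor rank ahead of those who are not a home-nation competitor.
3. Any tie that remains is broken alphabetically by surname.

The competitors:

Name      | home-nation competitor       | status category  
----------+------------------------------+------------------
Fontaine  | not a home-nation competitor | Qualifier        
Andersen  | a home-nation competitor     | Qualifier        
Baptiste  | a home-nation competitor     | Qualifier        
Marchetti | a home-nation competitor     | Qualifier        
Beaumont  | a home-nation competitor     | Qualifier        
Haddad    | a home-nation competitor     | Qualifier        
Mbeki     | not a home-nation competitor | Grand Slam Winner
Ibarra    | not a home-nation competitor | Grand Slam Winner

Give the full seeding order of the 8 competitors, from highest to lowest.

Ibarra, Mbeki, Andersen, Baptiste, Beaumont, Haddad, Marchetti, Fontaine

By status category: Ibarra and Mbeki (Grand Slam Winner); then Andersen, Baptiste, Beaumont, Haddad, Marchetti and Fontaine (Qualifier).
Ibarra and Mbeki are each not a home-nation competitor, so the next rule applies.
Among Ibarra and Mbeki, alphabetically by surname: Ibarra before Mbeki.
Among Andersen, Baptiste, Beaumont, Haddad, Marchetti and Fontaine, a home-nation competitor before not a home-nation competitor: Andersen, Baptiste, Beaumont, Haddad and Marchetti (a home-nation competitor) before Fontaine (not a home-nation competitor).
Among Andersen, Baptiste, Beaumont, Haddad and Marchetti, alphabetically by surname: Andersen before Baptiste before Beaumont before Haddad before Marchetti.
Full order: Ibarra, Mbeki, Andersen, Baptiste, Beaumont, Haddad, Marchetti, Fontaine.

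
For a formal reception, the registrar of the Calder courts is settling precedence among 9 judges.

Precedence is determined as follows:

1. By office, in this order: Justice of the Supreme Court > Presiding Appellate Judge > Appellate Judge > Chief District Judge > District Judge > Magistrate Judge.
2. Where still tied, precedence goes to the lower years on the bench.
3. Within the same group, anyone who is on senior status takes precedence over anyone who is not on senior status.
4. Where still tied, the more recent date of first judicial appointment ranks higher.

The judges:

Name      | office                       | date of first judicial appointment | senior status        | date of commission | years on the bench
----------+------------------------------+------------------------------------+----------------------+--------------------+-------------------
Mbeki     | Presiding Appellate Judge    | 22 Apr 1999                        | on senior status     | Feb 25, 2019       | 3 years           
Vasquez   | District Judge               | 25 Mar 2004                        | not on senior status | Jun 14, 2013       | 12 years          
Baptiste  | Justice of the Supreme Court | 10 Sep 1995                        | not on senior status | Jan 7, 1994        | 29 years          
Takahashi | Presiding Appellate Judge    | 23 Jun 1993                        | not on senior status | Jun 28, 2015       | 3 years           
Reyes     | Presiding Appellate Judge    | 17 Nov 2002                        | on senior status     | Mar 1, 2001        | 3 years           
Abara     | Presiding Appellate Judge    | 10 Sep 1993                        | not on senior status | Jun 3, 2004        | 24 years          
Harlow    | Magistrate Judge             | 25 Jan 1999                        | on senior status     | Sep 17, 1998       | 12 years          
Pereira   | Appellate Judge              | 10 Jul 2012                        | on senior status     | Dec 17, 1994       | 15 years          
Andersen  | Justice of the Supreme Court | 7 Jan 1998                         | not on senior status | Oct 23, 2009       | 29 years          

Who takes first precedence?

By office: Andersen and Baptiste (Justice of the Supreme Court); then Reyes, Mbeki, Takahashi and Abara (Presiding Appellate Judge); then Pereira (Appellate Judge); then Vasquez (District Judge); then Harlow (Magistrate Judge).
Andersen and Baptiste both have years on the bench 29 years, so the next rule applies.
Andersen and Baptiste are each not on senior status, so the next rule applies.
Among Andersen and Baptiste, by date of first judicial appointment (later first): Andersen (7 Jan 1998) before Baptiste (10 Sep 1995).
Among Reyes, Mbeki, Takahashi and Abara, by years on the bench (lower first): Reyes, Mbeki and Takahashi (3 years) before Abara (24 years).
Among Reyes, Mbeki and Takahashi, on senior status before not on senior status: Reyes and Mbeki (on senior status) before Takahashi (not on senior status).
Among Reyes and Mbeki, by date of first judicial appointment (later first): Reyes (17 Nov 2002) before Mbeki (22 Apr 1999).
Order: Andersen, Baptiste, Reyes, Mbeki, Takahashi, Abara, Pereira, Vasquez, Harlow.

Andersen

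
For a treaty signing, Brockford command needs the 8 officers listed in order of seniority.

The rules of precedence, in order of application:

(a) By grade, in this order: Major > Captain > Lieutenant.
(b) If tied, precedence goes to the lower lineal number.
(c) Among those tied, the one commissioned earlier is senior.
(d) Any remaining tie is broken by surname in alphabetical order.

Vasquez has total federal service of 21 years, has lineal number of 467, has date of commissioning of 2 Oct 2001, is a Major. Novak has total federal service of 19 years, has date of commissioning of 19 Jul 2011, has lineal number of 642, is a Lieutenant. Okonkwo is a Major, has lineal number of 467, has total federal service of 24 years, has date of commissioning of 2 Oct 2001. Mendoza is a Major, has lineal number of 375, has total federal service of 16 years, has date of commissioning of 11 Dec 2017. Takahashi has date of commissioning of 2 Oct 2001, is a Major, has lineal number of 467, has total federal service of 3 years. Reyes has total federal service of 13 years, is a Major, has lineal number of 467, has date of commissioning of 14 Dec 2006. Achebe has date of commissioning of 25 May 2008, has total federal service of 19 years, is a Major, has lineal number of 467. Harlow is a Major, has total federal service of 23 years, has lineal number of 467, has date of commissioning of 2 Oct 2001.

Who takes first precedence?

By grade: Mendoza, Harlow, Okonkwo, Takahashi, Vasquez, Reyes and Achebe (Major); then Novak (Lieutenant).
Among Mendoza, Harlow, Okonkwo, Takahashi, Vasquez, Reyes and Achebe, by lineal number (lower first): Mendoza (375) before Harlow, Okonkwo, Takahashi, Vasquez, Reyes and Achebe (467).
Among Harlow, Okonkwo, Takahashi, Vasquez, Reyes and Achebe, by date of commissioning (earlier first): Harlow, Okonkwo, Takahashi and Vasquez (2 Oct 2001) before Reyes (14 Dec 2006) before Achebe (25 May 2008).
Among Harlow, Okonkwo, Takahashi and Vasquez, alphabetically by surname: Harlow before Okonkwo before Takahashi before Vasquez.
Order: Mendoza, Harlow, Okonkwo, Takahashi, Vasquez, Reyes, Achebe, Novak.

Mendoza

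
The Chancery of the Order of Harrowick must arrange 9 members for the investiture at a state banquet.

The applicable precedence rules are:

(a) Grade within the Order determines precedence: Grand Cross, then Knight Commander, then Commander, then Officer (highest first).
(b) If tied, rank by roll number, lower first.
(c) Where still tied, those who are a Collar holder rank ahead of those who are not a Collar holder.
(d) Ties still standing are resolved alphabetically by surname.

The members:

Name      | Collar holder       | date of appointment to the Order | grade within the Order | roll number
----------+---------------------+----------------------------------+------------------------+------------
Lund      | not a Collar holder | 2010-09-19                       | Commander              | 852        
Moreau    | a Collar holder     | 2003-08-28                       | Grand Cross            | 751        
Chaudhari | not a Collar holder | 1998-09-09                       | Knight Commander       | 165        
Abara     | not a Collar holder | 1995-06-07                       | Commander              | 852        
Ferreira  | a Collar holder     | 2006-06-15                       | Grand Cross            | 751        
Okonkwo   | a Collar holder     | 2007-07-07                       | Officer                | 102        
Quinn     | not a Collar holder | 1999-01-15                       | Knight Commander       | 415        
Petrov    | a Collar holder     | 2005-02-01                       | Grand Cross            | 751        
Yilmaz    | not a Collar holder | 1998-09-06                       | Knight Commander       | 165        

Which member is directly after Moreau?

Petrov

By grade within the Order: Ferreira, Moreau and Petrov (Grand Cross); then Chaudhari, Yilmaz and Quinn (Knight Commander); then Abara and Lund (Commander); then Okonkwo (Officer).
Ferreira, Moreau and Petrov all have roll number 751, so the next rule applies.
Ferreira, Moreau and Petrov are each a Collar holder, so the next rule applies.
Among Ferreira, Moreau and Petrov, alphabetically by surname: Ferreira before Moreau before Petrov.
Among Chaudhari, Yilmaz and Quinn, by roll number (lower first): Chaudhari and Yilmaz (165) before Quinn (415).
Chaudhari and Yilmaz are each not a Collar holder, so the next rule applies.
Among Chaudhari and Yilmaz, alphabetically by surname: Chaudhari before Yilmaz.
Abara and Lund both have roll number 852, so the next rule applies.
Abara and Lund are each not a Collar holder, so the next rule applies.
Among Abara and Lund, alphabetically by surname: Abara before Lund.
Order: Ferreira, Moreau, Petrov, Chaudhari, Yilmaz, Quinn, Abara, Lund, Okonkwo.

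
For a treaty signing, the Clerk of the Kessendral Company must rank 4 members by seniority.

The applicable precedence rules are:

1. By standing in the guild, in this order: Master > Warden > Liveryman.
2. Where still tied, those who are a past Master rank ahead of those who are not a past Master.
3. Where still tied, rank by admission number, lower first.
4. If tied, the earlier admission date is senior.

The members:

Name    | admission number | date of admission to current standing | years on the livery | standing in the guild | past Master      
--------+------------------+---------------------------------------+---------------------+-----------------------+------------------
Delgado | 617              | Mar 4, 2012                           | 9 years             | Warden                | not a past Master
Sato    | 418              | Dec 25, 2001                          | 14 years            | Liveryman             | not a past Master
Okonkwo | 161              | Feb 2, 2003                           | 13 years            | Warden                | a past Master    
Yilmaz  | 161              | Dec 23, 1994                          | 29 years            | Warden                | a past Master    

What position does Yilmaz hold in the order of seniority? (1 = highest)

1

By standing in the guild: Yilmaz, Okonkwo and Delgado (Warden); then Sato (Liveryman).
Among Yilmaz, Okonkwo and Delgado, a past Master before not a past Master: Yilmaz and Okonkwo (a past Master) before Delgado (not a past Master).
Yilmaz and Okonkwo both have admission number 161, so the next rule applies.
Among Yilmaz and Okonkwo, by date of admission to current standing (earlier first): Yilmaz (Dec 23, 1994) before Okonkwo (Feb 2, 2003).
Order: Yilmaz, Okonkwo, Delgado, Sato. So position 1.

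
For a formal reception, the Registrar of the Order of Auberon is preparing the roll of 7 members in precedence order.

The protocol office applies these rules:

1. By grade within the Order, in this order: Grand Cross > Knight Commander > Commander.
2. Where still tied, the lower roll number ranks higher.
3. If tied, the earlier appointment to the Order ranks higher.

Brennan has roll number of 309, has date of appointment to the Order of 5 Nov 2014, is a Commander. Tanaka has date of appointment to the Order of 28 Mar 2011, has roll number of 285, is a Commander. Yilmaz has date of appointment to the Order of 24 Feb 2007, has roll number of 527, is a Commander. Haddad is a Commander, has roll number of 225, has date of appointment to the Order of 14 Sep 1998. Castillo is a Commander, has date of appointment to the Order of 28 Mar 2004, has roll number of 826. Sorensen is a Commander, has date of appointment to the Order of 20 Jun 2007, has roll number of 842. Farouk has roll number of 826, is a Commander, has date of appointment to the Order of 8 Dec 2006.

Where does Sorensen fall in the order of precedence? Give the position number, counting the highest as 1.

7

By grade within the Order: Haddad, Tanaka, Brennan, Yilmaz, Castillo, Farouk and Sorensen (Commander).
Among Haddad, Tanaka, Brennan, Yilmaz, Castillo, Farouk and Sorensen, by roll number (lower first): Haddad (225) before Tanaka (285) before Brennan (309) before Yilmaz (527) before Castillo and Farouk (826) before Sorensen (842).
Among Castillo and Farouk, by date of appointment to the Order (earlier first): Castillo (28 Mar 2004) before Farouk (8 Dec 2006).
Order: Haddad, Tanaka, Brennan, Yilmaz, Castillo, Farouk, Sorensen. So position 7.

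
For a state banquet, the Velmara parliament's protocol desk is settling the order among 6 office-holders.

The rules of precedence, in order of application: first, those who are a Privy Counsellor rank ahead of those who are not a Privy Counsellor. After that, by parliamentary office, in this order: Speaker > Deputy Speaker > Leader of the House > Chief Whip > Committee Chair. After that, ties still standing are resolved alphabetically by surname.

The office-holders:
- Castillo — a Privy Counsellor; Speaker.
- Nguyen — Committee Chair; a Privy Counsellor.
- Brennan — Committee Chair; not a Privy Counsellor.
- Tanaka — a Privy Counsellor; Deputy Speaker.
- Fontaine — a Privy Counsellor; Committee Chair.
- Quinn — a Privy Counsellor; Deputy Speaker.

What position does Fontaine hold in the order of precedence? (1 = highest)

By the first rule: Castillo, Quinn, Tanaka, Fontaine and Nguyen (each a Privy Counsellor); then Brennan (not a Privy Counsellor).
Among Castillo, Quinn, Tanaka, Fontaine and Nguyen, by parliamentary office: Castillo (Speaker) before Quinn and Tanaka (Deputy Speaker) before Fontaine and Nguyen (Committee Chair).
Among Quinn and Tanaka, alphabetically by surname: Quinn before Tanaka.
Among Fontaine and Nguyen, alphabetically by surname: Fontaine before Nguyen.
Order: Castillo, Quinn, Tanaka, Fontaine, Nguyen, Brennan. So position 4.

4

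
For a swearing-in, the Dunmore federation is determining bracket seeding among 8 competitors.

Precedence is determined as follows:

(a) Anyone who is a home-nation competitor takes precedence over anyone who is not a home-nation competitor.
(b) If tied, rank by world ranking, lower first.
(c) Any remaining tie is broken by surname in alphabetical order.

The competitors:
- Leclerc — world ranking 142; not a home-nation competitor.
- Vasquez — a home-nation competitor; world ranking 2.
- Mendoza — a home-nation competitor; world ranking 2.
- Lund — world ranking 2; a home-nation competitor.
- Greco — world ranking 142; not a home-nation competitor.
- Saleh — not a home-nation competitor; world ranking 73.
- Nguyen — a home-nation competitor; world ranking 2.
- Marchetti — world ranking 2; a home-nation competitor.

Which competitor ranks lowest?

By the first rule: Lund, Marchetti, Mendoza, Nguyen and Vasquez (each a home-nation competitor); then Saleh, Greco and Leclerc (each not a home-nation competitor).
Lund, Marchetti, Mendoza, Nguyen and Vasquez all have world ranking 2, so the next rule applies.
Among Lund, Marchetti, Mendoza, Nguyen and Vasquez, alphabetically by surname: Lund before Marchetti before Mendoza before Nguyen before Vasquez.
Among Saleh, Greco and Leclerc, by world ranking (lower first): Saleh (73) before Greco and Leclerc (142).
Among Greco and Leclerc, alphabetically by surname: Greco before Leclerc.
Order: Lund, Marchetti, Mendoza, Nguyen, Vasquez, Saleh, Greco, Leclerc.

Leclerc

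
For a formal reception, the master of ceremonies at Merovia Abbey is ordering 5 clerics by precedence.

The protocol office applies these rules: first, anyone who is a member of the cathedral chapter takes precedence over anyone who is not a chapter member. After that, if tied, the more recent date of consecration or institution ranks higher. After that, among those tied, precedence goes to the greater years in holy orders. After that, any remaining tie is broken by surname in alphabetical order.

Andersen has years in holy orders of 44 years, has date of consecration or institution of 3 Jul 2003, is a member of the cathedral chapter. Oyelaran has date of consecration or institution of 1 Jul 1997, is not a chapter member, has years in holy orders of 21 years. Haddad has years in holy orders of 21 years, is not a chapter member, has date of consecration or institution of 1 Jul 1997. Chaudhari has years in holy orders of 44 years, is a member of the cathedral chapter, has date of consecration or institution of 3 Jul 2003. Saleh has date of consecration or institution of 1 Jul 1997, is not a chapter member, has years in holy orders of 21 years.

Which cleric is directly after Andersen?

By the first rule: Andersen and Chaudhari (both a member of the cathedral chapter); then Haddad, Oyelaran and Saleh (each not a chapter member).
Andersen and Chaudhari both have date of consecration or institution 3 Jul 2003, so the next rule applies.
Andersen and Chaudhari both have years in holy orders 44 years, so the next rule applies.
Among Andersen and Chaudhari, alphabetically by surname: Andersen before Chaudhari.
Haddad, Oyelaran and Saleh all have date of consecration or institution 1 Jul 1997, so the next rule applies.
Haddad, Oyelaran and Saleh all have years in holy orders 21 years, so the next rule applies.
Among Haddad, Oyelaran and Saleh, alphabetically by surname: Haddad before Oyelaran before Saleh.
Order: Andersen, Chaudhari, Haddad, Oyelaran, Saleh.

Chaudhari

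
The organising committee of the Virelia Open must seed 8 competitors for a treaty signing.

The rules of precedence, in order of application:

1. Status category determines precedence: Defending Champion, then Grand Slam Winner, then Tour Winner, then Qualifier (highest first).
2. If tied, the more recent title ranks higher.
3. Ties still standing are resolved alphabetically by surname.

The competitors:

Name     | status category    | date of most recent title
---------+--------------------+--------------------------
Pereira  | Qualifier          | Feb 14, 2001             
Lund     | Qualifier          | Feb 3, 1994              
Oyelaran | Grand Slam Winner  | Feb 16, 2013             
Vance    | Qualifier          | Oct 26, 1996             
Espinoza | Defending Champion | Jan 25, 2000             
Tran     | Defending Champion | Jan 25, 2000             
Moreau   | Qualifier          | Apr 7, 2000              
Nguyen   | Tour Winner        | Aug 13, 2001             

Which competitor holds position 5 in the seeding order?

Pereira

By status category: Espinoza and Tran (Defending Champion); then Oyelaran (Grand Slam Winner); then Nguyen (Tour Winner); then Pereira, Moreau, Vance and Lund (Qualifier).
Espinoza and Tran both have date of most recent title Jan 25, 2000, so the next rule applies.
Among Espinoza and Tran, alphabetically by surname: Espinoza before Tran.
Among Pereira, Moreau, Vance and Lund, by date of most recent title (later first): Pereira (Feb 14, 2001) before Moreau (Apr 7, 2000) before Vance (Oct 26, 1996) before Lund (Feb 3, 1994).
Order: Espinoza, Tran, Oyelaran, Nguyen, Pereira, Moreau, Vance, Lund.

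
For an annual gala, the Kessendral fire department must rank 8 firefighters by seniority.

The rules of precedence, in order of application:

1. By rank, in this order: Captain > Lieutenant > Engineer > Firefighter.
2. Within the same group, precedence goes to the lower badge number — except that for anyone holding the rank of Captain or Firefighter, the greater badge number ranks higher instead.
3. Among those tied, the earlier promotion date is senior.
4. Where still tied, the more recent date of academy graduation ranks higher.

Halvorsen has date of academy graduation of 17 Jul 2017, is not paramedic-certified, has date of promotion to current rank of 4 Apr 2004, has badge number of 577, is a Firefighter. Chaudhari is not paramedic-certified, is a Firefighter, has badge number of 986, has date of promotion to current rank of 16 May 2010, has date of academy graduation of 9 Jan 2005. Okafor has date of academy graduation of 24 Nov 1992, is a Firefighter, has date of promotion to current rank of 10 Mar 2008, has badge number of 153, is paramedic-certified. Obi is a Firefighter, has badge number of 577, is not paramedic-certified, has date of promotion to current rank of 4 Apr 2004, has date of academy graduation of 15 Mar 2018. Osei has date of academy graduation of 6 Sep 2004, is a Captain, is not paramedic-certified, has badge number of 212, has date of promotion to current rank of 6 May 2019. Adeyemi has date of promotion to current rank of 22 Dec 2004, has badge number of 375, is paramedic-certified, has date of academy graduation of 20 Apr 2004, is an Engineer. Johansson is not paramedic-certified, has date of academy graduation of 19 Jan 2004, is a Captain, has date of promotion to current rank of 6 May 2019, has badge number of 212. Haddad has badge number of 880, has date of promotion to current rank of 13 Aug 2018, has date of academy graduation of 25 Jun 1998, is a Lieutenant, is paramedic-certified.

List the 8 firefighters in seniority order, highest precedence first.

By rank: Osei and Johansson (Captain); then Haddad (Lieutenant); then Adeyemi (Engineer); then Chaudhari, Obi, Halvorsen and Okafor (Firefighter).
Osei and Johansson both have badge number 212, so the next rule applies.
Osei and Johansson both have date of promotion to current rank 6 May 2019, so the next rule applies.
Among Osei and Johansson, by date of academy graduation (later first): Osei (6 Sep 2004) before Johansson (19 Jan 2004).
Among Chaudhari, Obi, Halvorsen and Okafor, by badge number (higher first) (reversed rule for this group): Chaudhari (986) before Obi and Halvorsen (577) before Okafor (153).
Obi and Halvorsen both have date of promotion to current rank 4 Apr 2004, so the next rule applies.
Among Obi and Halvorsen, by date of academy graduation (later first): Obi (15 Mar 2018) before Halvorsen (17 Jul 2017).
Full order: Osei, Johansson, Haddad, Adeyemi, Chaudhari, Obi, Halvorsen, Okafor.

Osei, Johansson, Haddad, Adeyemi, Chaudhari, Obi, Halvorsen, Okafor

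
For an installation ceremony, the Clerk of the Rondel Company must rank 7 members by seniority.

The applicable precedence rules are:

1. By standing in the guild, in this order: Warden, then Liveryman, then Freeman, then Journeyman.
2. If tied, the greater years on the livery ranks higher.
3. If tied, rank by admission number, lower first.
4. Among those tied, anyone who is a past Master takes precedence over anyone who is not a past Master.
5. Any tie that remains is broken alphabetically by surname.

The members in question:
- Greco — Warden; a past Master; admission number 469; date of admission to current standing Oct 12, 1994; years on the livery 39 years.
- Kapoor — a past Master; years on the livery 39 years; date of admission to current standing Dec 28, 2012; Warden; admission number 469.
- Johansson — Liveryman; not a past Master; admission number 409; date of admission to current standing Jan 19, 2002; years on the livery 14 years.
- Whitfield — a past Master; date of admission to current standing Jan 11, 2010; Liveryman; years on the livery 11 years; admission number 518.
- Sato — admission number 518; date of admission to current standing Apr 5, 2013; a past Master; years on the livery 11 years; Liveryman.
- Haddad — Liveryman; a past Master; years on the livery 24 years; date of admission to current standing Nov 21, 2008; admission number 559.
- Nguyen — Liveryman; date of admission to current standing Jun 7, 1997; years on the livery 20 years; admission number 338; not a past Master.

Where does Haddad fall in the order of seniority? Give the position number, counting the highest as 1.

3

By standing in the guild: Greco and Kapoor (Warden); then Haddad, Nguyen, Johansson, Sato and Whitfield (Liveryman).
Greco and Kapoor both have years on the livery 39 years, so the next rule applies.
Greco and Kapoor both have admission number 469, so the next rule applies.
Greco and Kapoor are each a past Master, so the next rule applies.
Among Greco and Kapoor, alphabetically by surname: Greco before Kapoor.
Among Haddad, Nguyen, Johansson, Sato and Whitfield, by years on the livery (higher first): Haddad (24 years) before Nguyen (20 years) before Johansson (14 years) before Sato and Whitfield (11 years).
Sato and Whitfield both have admission number 518, so the next rule applies.
Sato and Whitfield are each a past Master, so the next rule applies.
Among Sato and Whitfield, alphabetically by surname: Sato before Whitfield.
Order: Greco, Kapoor, Haddad, Nguyen, Johansson, Sato, Whitfield. So position 3.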